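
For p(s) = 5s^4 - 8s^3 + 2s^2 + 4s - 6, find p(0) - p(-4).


p(0) = -6
p(-4) = 1802
p(0) - p(-4) = -6 - 1802 = -1808


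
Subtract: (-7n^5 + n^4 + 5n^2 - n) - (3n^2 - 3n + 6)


Distribute the minus sign:
  (-7n^5 + n^4 + 5n^2 - n)
- (3n^2 - 3n + 6)
Negate second polynomial: -3n^2 + 3n - 6
Add: -7n^5 + n^4 + 2n^2 + 2n - 6


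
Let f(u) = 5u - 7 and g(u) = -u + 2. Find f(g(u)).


Substitute g(u) into f:
f(g(u)) = 5*(-u + 2) + (-7)
Expand and combine: -5u + 3


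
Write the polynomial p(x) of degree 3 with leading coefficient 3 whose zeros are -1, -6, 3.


p(x) = 3(x + 1)(x + 6)(x - 3)
Expand: 3x^3 + 12x^2 - 45x - 54


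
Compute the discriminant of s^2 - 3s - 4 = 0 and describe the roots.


D = b^2 - 4ac = (-3)^2 - 4(1)(-4) = 9 + 16 = 25
Since D > 0: two distinct rational roots


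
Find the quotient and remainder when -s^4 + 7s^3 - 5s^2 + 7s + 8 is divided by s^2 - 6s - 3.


(-s^4 + 7s^3 - 5s^2 + 7s + 8) / (s^2 - 6s - 3)
Step 1: -s^2 * (s^2 - 6s - 3) = -s^4 + 6s^3 + 3s^2; subtract.
Step 2: s * (s^2 - 6s - 3) = s^3 - 6s^2 - 3s; subtract.
Step 3: -2 * (s^2 - 6s - 3) = -2s^2 + 12s + 6; subtract.
Quotient: -s^2 + s - 2, Remainder: -2s + 2


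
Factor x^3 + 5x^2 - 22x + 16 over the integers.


Try integer roots (divisors of 16). x=1: p(1)=0.
Divide out (x - 1): quotient is x^2 + 6x - 16.
Factor the quadratic: (x - 2)(x + 8)
Result: (x - 1)(x - 2)(x + 8)


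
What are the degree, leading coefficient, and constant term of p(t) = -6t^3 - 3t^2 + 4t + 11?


Highest power of t is 3, with coefficient -6. Constant term is 11.
Degree = 3, leading coefficient = -6, constant term = 11


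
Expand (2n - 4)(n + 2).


Distribute each term of the first polynomial:
  (2n)(n + 2) = 2n^2 + 4n
  (-4)(n + 2) = -4n - 8
Sum: 2n^2 - 8


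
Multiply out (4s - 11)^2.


Expand (4s - 11)^2 by repeated multiplication:
= 16s^2 - 88s + 121


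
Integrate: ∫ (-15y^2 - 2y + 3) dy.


Reverse power rule on each term:
  ∫ -15y^2 dy = -5y^3
  ∫ -2y dy = -y^2
  ∫ 3 dy = 3y
F(y) = -5y^3 - y^2 + 3y + C


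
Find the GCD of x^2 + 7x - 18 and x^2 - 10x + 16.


Factor each:
  x^2 + 7x - 18 = (x - 2)(x + 9)
  x^2 - 10x + 16 = (x - 2)(x - 8)
Common monic factor: x - 2


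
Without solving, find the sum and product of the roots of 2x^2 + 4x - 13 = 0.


For ax^2+bx+c=0: sum = -b/a, product = c/a.
a=2, b=4, c=-13
Sum = -(4)/2 = -2
Product = (-13)/2 = -13/2


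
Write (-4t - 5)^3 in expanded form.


Expand (-4t - 5)^3 by repeated multiplication:
  (-4t - 5)^2 = 16t^2 + 40t + 25
= -64t^3 - 240t^2 - 300t - 125


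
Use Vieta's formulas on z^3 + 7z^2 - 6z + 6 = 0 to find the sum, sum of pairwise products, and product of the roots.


Monic cubic z^3+bz^2+cz+d=0: sum=-b, pairwise sum=c, product=-d.
b=7, c=-6, d=6
r1+r2+r3 = -7
r1r2+r1r3+r2r3 = -6
r1r2r3 = -6


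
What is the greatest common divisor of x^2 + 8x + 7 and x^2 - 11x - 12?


Factor each:
  x^2 + 8x + 7 = (x + 1)(x + 7)
  x^2 - 11x - 12 = (x + 1)(x - 12)
Common monic factor: x + 1


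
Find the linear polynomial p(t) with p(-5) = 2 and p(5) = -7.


p(t) = mt + b. Using p(-5)=2, p(5)=-7:
m = (2 + 7)/(-5 - 5) = 9/-10 = -9/10
b = 2 - m*(-5) = 2 - 9/2 = -5/2
p(t) = -(9/10)t - (5/2)


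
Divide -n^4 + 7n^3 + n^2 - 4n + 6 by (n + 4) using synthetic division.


Synthetic division with c = -4. Coefficients: -1, 7, 1, -4, 6
Bring down -1.
  -1 * -4 = 4; 4 + 7 = 11
  11 * -4 = -44; -44 + 1 = -43
  -43 * -4 = 172; 172 - 4 = 168
  168 * -4 = -672; -672 + 6 = -666
Quotient: -n^3 + 11n^2 - 43n + 168, Remainder: -666


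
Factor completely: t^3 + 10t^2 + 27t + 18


Try integer roots (divisors of 18). t=-3: p(-3)=0.
Divide out (t + 3): quotient is t^2 + 7t + 6.
Factor the quadratic: (t + 6)(t + 1)
Result: (t + 3)(t + 6)(t + 1)


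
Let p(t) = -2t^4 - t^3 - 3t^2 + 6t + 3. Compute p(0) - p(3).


p(0) = 3
p(3) = -195
p(0) - p(3) = 3 + 195 = 198


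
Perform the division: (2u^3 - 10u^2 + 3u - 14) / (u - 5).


(2u^3 - 10u^2 + 3u - 14) / (u - 5)
Step 1: 2u^2 * (u - 5) = 2u^3 - 10u^2; subtract.
Step 2: 0 * (u - 5) = 0; subtract.
Step 3: 3 * (u - 5) = 3u - 15; subtract.
Quotient: 2u^2 + 3, Remainder: 1


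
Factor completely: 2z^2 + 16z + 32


Roots satisfy r1 + r2 = -b/a = -8 and r1*r2 = c/a = 16.
So r1 = -4, r2 = -4.
2z^2 + 16z + 32 = 2(z - r1)(z - r2) = 2(z + 4)(z + 4)


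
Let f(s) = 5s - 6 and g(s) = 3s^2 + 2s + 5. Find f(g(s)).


Substitute g(s) into f:
f(g(s)) = 5*(3s^2 + 2s + 5) + (-6)
Expand and combine: 15s^2 + 10s + 19


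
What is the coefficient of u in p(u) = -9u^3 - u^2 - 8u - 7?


Read off the coefficient of u: -8


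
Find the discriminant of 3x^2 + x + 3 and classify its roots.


D = b^2 - 4ac = (1)^2 - 4(3)(3) = 1 - 36 = -35
Since D < 0: two complex conjugate roots (no real roots)


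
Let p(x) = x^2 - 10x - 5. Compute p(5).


Using direct substitution:
  1 * (5)^2 = 25
  -10 * (5)^1 = -50
  constant: -5
Sum = 25 - 50 - 5 = -30


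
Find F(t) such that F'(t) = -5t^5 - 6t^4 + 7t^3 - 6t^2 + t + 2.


Reverse power rule on each term:
  ∫ -5t^5 dt = -(5/6)t^6
  ∫ -6t^4 dt = -(6/5)t^5
  ∫ 7t^3 dt = (7/4)t^4
  ∫ -6t^2 dt = -2t^3
  ∫ t dt = (1/2)t^2
  ∫ 2 dt = 2t
F(t) = -(5/6)t^6 - (6/5)t^5 + (7/4)t^4 - 2t^3 + (1/2)t^2 + 2t + C


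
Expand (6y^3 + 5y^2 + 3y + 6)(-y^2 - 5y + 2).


Distribute each term of the first polynomial:
  (6y^3)(-y^2 - 5y + 2) = -6y^5 - 30y^4 + 12y^3
  (5y^2)(-y^2 - 5y + 2) = -5y^4 - 25y^3 + 10y^2
  (3y)(-y^2 - 5y + 2) = -3y^3 - 15y^2 + 6y
  (6)(-y^2 - 5y + 2) = -6y^2 - 30y + 12
Sum: -6y^5 - 35y^4 - 16y^3 - 11y^2 - 24y + 12


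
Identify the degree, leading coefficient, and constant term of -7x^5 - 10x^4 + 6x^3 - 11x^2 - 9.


Highest power of x is 5, with coefficient -7. Constant term is -9.
Degree = 5, leading coefficient = -7, constant term = -9


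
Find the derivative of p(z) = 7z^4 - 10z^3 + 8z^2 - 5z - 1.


Apply the power rule term by term:
  d/dz(7z^4) = 28z^3
  d/dz(-10z^3) = -30z^2
  d/dz(8z^2) = 16z
  d/dz(-5z) = -5
  d/dz(-1) = 0
p'(z) = 28z^3 - 30z^2 + 16z - 5


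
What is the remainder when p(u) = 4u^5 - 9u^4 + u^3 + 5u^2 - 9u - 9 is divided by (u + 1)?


By the Remainder Theorem, the remainder equals p(-1):
  4*(-1)^5 = -4
  -9*(-1)^4 = -9
  1*(-1)^3 = -1
  5*(-1)^2 = 5
  -9*(-1)^1 = 9
  constant: -9
Sum: -4 - 9 - 1 + 5 + 9 - 9 = -9


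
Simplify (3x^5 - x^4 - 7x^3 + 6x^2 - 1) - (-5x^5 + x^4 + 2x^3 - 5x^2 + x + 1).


Distribute the minus sign:
  (3x^5 - x^4 - 7x^3 + 6x^2 - 1)
- (-5x^5 + x^4 + 2x^3 - 5x^2 + x + 1)
Negate second polynomial: 5x^5 - x^4 - 2x^3 + 5x^2 - x - 1
Add: 8x^5 - 2x^4 - 9x^3 + 11x^2 - x - 2


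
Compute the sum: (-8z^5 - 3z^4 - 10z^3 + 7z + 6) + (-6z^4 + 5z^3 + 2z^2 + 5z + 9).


Align terms by degree and add:
  -8z^5 - 3z^4 - 10z^3 + 7z + 6
  -6z^4 + 5z^3 + 2z^2 + 5z + 9
= -8z^5 - 9z^4 - 5z^3 + 2z^2 + 12z + 15


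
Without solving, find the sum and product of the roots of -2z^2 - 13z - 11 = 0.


For az^2+bz+c=0: sum = -b/a, product = c/a.
a=-2, b=-13, c=-11
Sum = -(-13)/-2 = -13/2
Product = (-11)/-2 = 11/2


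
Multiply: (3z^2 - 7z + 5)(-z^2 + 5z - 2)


Distribute each term of the first polynomial:
  (3z^2)(-z^2 + 5z - 2) = -3z^4 + 15z^3 - 6z^2
  (-7z)(-z^2 + 5z - 2) = 7z^3 - 35z^2 + 14z
  (5)(-z^2 + 5z - 2) = -5z^2 + 25z - 10
Sum: -3z^4 + 22z^3 - 46z^2 + 39z - 10


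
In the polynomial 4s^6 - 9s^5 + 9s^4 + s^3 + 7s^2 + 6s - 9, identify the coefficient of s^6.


Read off the coefficient of s^6: 4


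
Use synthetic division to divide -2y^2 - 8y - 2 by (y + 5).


Synthetic division with c = -5. Coefficients: -2, -8, -2
Bring down -2.
  -2 * -5 = 10; 10 - 8 = 2
  2 * -5 = -10; -10 - 2 = -12
Quotient: -2y + 2, Remainder: -12


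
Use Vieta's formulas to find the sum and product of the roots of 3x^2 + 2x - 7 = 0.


For ax^2+bx+c=0: sum = -b/a, product = c/a.
a=3, b=2, c=-7
Sum = -(2)/3 = -2/3
Product = (-7)/3 = -7/3


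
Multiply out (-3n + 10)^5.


Expand (-3n + 10)^5 by repeated multiplication:
  (-3n + 10)^2 = 9n^2 - 60n + 100
  (-3n + 10)^3 = -27n^3 + 270n^2 - 900n + 1000
  (-3n + 10)^4 = 81n^4 - 1080n^3 + 5400n^2 - 12000n + 10000
= -243n^5 + 4050n^4 - 27000n^3 + 90000n^2 - 150000n + 100000


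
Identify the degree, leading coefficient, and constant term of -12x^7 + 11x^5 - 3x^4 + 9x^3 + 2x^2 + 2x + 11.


Highest power of x is 7, with coefficient -12. Constant term is 11.
Degree = 7, leading coefficient = -12, constant term = 11


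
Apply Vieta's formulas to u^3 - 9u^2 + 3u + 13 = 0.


Monic cubic u^3+bu^2+cu+d=0: sum=-b, pairwise sum=c, product=-d.
b=-9, c=3, d=13
r1+r2+r3 = 9
r1r2+r1r3+r2r3 = 3
r1r2r3 = -13


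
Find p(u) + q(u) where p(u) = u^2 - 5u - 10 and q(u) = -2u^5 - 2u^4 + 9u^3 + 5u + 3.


Align terms by degree and add:
  u^2 - 5u - 10
  -2u^5 - 2u^4 + 9u^3 + 5u + 3
= -2u^5 - 2u^4 + 9u^3 + u^2 - 7


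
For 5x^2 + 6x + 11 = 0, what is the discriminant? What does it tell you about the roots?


D = b^2 - 4ac = (6)^2 - 4(5)(11) = 36 - 220 = -184
Since D < 0: two complex conjugate roots (no real roots)


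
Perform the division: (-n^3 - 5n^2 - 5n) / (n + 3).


(-n^3 - 5n^2 - 5n) / (n + 3)
Step 1: -n^2 * (n + 3) = -n^3 - 3n^2; subtract.
Step 2: -2n * (n + 3) = -2n^2 - 6n; subtract.
Step 3: 1 * (n + 3) = n + 3; subtract.
Quotient: -n^2 - 2n + 1, Remainder: -3


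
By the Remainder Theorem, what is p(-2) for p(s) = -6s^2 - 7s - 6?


By the Remainder Theorem, the remainder equals p(-2):
  -6*(-2)^2 = -24
  -7*(-2)^1 = 14
  constant: -6
Sum: -24 + 14 - 6 = -16


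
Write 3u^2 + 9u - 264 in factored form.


Roots satisfy r1 + r2 = -b/a = -3 and r1*r2 = c/a = -88.
So r1 = -11, r2 = 8.
3u^2 + 9u - 264 = 3(u - r1)(u - r2) = 3(u + 11)(u - 8)


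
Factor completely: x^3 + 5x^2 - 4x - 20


Try integer roots (divisors of -20). x=2: p(2)=0.
Divide out (x - 2): quotient is x^2 + 7x + 10.
Factor the quadratic: (x + 5)(x + 2)
Result: (x - 2)(x + 5)(x + 2)


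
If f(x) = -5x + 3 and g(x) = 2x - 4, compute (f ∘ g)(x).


Substitute g(x) into f:
f(g(x)) = -5*(2x - 4) + 3
Expand and combine: -10x + 23


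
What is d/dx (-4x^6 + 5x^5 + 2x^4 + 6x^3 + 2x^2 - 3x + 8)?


Apply the power rule term by term:
  d/dx(-4x^6) = -24x^5
  d/dx(5x^5) = 25x^4
  d/dx(2x^4) = 8x^3
  d/dx(6x^3) = 18x^2
  d/dx(2x^2) = 4x
  d/dx(-3x) = -3
  d/dx(8) = 0
p'(x) = -24x^5 + 25x^4 + 8x^3 + 18x^2 + 4x - 3


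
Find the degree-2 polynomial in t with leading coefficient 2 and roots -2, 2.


p(t) = 2(t + 2)(t - 2)
Expand: 2t^2 - 8


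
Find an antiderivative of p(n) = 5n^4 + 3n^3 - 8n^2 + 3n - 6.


Reverse power rule on each term:
  ∫ 5n^4 dn = n^5
  ∫ 3n^3 dn = (3/4)n^4
  ∫ -8n^2 dn = -(8/3)n^3
  ∫ 3n dn = (3/2)n^2
  ∫ -6 dn = -6n
F(n) = n^5 + (3/4)n^4 - (8/3)n^3 + (3/2)n^2 - 6n + C


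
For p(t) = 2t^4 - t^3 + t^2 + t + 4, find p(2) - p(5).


p(2) = 34
p(5) = 1159
p(2) - p(5) = 34 - 1159 = -1125


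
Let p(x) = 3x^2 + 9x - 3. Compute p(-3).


Using direct substitution:
  3 * (-3)^2 = 27
  9 * (-3)^1 = -27
  constant: -3
Sum = 27 - 27 - 3 = -3


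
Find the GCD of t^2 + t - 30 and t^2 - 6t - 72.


Factor each:
  t^2 + t - 30 = (t + 6)(t - 5)
  t^2 - 6t - 72 = (t + 6)(t - 12)
Common monic factor: t + 6


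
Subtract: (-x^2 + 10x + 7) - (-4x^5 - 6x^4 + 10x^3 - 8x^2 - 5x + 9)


Distribute the minus sign:
  (-x^2 + 10x + 7)
- (-4x^5 - 6x^4 + 10x^3 - 8x^2 - 5x + 9)
Negate second polynomial: 4x^5 + 6x^4 - 10x^3 + 8x^2 + 5x - 9
Add: 4x^5 + 6x^4 - 10x^3 + 7x^2 + 15x - 2


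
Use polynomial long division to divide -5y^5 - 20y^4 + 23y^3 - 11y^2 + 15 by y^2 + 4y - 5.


(-5y^5 - 20y^4 + 23y^3 - 11y^2 + 15) / (y^2 + 4y - 5)
Step 1: -5y^3 * (y^2 + 4y - 5) = -5y^5 - 20y^4 + 25y^3; subtract.
Step 2: 0 * (y^2 + 4y - 5) = 0; subtract.
Step 3: -2y * (y^2 + 4y - 5) = -2y^3 - 8y^2 + 10y; subtract.
Step 4: -3 * (y^2 + 4y - 5) = -3y^2 - 12y + 15; subtract.
Quotient: -5y^3 - 2y - 3, Remainder: 2y


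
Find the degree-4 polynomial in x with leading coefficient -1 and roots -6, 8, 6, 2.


p(x) = -(x + 6)(x - 8)(x - 6)(x - 2)
Expand: -x^4 + 10x^3 + 20x^2 - 360x + 576


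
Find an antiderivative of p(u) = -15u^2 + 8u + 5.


Reverse power rule on each term:
  ∫ -15u^2 du = -5u^3
  ∫ 8u du = 4u^2
  ∫ 5 du = 5u
F(u) = -5u^3 + 4u^2 + 5u + C


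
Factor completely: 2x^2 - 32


Roots satisfy r1 + r2 = -b/a = 0 and r1*r2 = c/a = -16.
So r1 = -4, r2 = 4.
2x^2 - 32 = 2(x - r1)(x - r2) = 2(x + 4)(x - 4)


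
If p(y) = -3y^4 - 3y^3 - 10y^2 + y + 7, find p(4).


Using direct substitution:
  -3 * (4)^4 = -768
  -3 * (4)^3 = -192
  -10 * (4)^2 = -160
  1 * (4)^1 = 4
  constant: 7
Sum = -768 - 192 - 160 + 4 + 7 = -1109


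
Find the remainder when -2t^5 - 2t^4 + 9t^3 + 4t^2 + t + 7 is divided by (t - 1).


By the Remainder Theorem, the remainder equals p(1):
  -2*(1)^5 = -2
  -2*(1)^4 = -2
  9*(1)^3 = 9
  4*(1)^2 = 4
  1*(1)^1 = 1
  constant: 7
Sum: -2 - 2 + 9 + 4 + 1 + 7 = 17


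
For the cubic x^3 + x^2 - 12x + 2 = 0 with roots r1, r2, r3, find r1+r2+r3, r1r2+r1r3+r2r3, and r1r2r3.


Monic cubic x^3+bx^2+cx+d=0: sum=-b, pairwise sum=c, product=-d.
b=1, c=-12, d=2
r1+r2+r3 = -1
r1r2+r1r3+r2r3 = -12
r1r2r3 = -2


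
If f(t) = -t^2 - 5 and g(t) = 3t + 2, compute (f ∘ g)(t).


Substitute g(t) into f:
f(g(t)) = -1*(3t + 2)^2 + (-5)
(3t + 2)^2 = 9t^2 + 12t + 4
Expand and combine: -9t^2 - 12t - 9


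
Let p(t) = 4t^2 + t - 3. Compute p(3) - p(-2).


p(3) = 36
p(-2) = 11
p(3) - p(-2) = 36 - 11 = 25


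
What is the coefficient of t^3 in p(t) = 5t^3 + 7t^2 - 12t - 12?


Read off the coefficient of t^3: 5


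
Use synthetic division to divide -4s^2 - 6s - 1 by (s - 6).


Synthetic division with c = 6. Coefficients: -4, -6, -1
Bring down -4.
  -4 * 6 = -24; -24 - 6 = -30
  -30 * 6 = -180; -180 - 1 = -181
Quotient: -4s - 30, Remainder: -181


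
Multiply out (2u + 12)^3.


Expand (2u + 12)^3 by repeated multiplication:
  (2u + 12)^2 = 4u^2 + 48u + 144
= 8u^3 + 144u^2 + 864u + 1728


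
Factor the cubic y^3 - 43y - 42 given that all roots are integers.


Try integer roots (divisors of -42). y=-6: p(-6)=0.
Divide out (y + 6): quotient is y^2 - 6y - 7.
Factor the quadratic: (y - 7)(y + 1)
Result: (y + 6)(y - 7)(y + 1)


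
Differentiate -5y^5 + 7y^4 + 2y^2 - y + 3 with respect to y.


Apply the power rule term by term:
  d/dy(-5y^5) = -25y^4
  d/dy(7y^4) = 28y^3
  d/dy(2y^2) = 4y
  d/dy(-y) = -1
  d/dy(3) = 0
p'(y) = -25y^4 + 28y^3 + 4y - 1


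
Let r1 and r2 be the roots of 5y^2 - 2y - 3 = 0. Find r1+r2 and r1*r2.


For ay^2+by+c=0: sum = -b/a, product = c/a.
a=5, b=-2, c=-3
Sum = -(-2)/5 = 2/5
Product = (-3)/5 = -3/5


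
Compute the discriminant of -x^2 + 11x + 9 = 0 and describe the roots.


D = b^2 - 4ac = (11)^2 - 4(-1)(9) = 121 + 36 = 157
Since D > 0: two distinct irrational roots


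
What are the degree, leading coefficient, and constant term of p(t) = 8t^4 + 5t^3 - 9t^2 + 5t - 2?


Highest power of t is 4, with coefficient 8. Constant term is -2.
Degree = 4, leading coefficient = 8, constant term = -2


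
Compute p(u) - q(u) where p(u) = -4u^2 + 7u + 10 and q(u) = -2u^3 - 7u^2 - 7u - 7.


Distribute the minus sign:
  (-4u^2 + 7u + 10)
- (-2u^3 - 7u^2 - 7u - 7)
Negate second polynomial: 2u^3 + 7u^2 + 7u + 7
Add: 2u^3 + 3u^2 + 14u + 17


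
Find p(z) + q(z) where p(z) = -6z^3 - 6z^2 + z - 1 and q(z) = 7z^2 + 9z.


Align terms by degree and add:
  -6z^3 - 6z^2 + z - 1
+ 7z^2 + 9z
= -6z^3 + z^2 + 10z - 1


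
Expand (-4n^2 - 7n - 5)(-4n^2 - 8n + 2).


Distribute each term of the first polynomial:
  (-4n^2)(-4n^2 - 8n + 2) = 16n^4 + 32n^3 - 8n^2
  (-7n)(-4n^2 - 8n + 2) = 28n^3 + 56n^2 - 14n
  (-5)(-4n^2 - 8n + 2) = 20n^2 + 40n - 10
Sum: 16n^4 + 60n^3 + 68n^2 + 26n - 10


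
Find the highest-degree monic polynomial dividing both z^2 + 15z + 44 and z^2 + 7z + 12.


Factor each:
  z^2 + 15z + 44 = (z + 4)(z + 11)
  z^2 + 7z + 12 = (z + 4)(z + 3)
Common monic factor: z + 4


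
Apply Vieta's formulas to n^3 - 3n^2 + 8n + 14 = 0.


Monic cubic n^3+bn^2+cn+d=0: sum=-b, pairwise sum=c, product=-d.
b=-3, c=8, d=14
r1+r2+r3 = 3
r1r2+r1r3+r2r3 = 8
r1r2r3 = -14


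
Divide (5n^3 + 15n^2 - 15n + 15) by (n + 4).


(5n^3 + 15n^2 - 15n + 15) / (n + 4)
Step 1: 5n^2 * (n + 4) = 5n^3 + 20n^2; subtract.
Step 2: -5n * (n + 4) = -5n^2 - 20n; subtract.
Step 3: 5 * (n + 4) = 5n + 20; subtract.
Quotient: 5n^2 - 5n + 5, Remainder: -5


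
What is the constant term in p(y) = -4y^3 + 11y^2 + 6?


Read off the constant term: 6


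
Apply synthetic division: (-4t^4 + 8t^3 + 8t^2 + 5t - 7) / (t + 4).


Synthetic division with c = -4. Coefficients: -4, 8, 8, 5, -7
Bring down -4.
  -4 * -4 = 16; 16 + 8 = 24
  24 * -4 = -96; -96 + 8 = -88
  -88 * -4 = 352; 352 + 5 = 357
  357 * -4 = -1428; -1428 - 7 = -1435
Quotient: -4t^3 + 24t^2 - 88t + 357, Remainder: -1435


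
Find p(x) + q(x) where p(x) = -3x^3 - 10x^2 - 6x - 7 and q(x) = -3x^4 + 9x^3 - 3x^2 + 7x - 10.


Align terms by degree and add:
  -3x^3 - 10x^2 - 6x - 7
  -3x^4 + 9x^3 - 3x^2 + 7x - 10
= -3x^4 + 6x^3 - 13x^2 + x - 17


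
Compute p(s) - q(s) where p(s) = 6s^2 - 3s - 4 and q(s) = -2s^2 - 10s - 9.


Distribute the minus sign:
  (6s^2 - 3s - 4)
- (-2s^2 - 10s - 9)
Negate second polynomial: 2s^2 + 10s + 9
Add: 8s^2 + 7s + 5


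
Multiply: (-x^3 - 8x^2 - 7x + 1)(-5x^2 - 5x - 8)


Distribute each term of the first polynomial:
  (-x^3)(-5x^2 - 5x - 8) = 5x^5 + 5x^4 + 8x^3
  (-8x^2)(-5x^2 - 5x - 8) = 40x^4 + 40x^3 + 64x^2
  (-7x)(-5x^2 - 5x - 8) = 35x^3 + 35x^2 + 56x
  (1)(-5x^2 - 5x - 8) = -5x^2 - 5x - 8
Sum: 5x^5 + 45x^4 + 83x^3 + 94x^2 + 51x - 8


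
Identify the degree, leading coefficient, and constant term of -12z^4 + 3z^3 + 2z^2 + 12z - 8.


Highest power of z is 4, with coefficient -12. Constant term is -8.
Degree = 4, leading coefficient = -12, constant term = -8


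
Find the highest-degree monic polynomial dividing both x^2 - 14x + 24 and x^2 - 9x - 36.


Factor each:
  x^2 - 14x + 24 = (x - 12)(x - 2)
  x^2 - 9x - 36 = (x - 12)(x + 3)
Common monic factor: x - 12


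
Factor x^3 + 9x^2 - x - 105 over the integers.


Try integer roots (divisors of -105). x=-7: p(-7)=0.
Divide out (x + 7): quotient is x^2 + 2x - 15.
Factor the quadratic: (x - 3)(x + 5)
Result: (x + 7)(x - 3)(x + 5)


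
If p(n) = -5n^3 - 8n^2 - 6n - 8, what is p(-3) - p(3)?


p(-3) = 73
p(3) = -233
p(-3) - p(3) = 73 + 233 = 306


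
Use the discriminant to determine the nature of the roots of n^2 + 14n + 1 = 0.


D = b^2 - 4ac = (14)^2 - 4(1)(1) = 196 - 4 = 192
Since D > 0: two distinct irrational roots


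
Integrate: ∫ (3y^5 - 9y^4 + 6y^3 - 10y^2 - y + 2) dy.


Reverse power rule on each term:
  ∫ 3y^5 dy = (1/2)y^6
  ∫ -9y^4 dy = -(9/5)y^5
  ∫ 6y^3 dy = (3/2)y^4
  ∫ -10y^2 dy = -(10/3)y^3
  ∫ -y dy = -(1/2)y^2
  ∫ 2 dy = 2y
F(y) = (1/2)y^6 - (9/5)y^5 + (3/2)y^4 - (10/3)y^3 - (1/2)y^2 + 2y + C


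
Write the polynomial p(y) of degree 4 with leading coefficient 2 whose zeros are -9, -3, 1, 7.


p(y) = 2(y + 9)(y + 3)(y - 1)(y - 7)
Expand: 2y^4 + 8y^3 - 124y^2 - 264y + 378


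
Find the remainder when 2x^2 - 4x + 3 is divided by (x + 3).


By the Remainder Theorem, the remainder equals p(-3):
  2*(-3)^2 = 18
  -4*(-3)^1 = 12
  constant: 3
Sum: 18 + 12 + 3 = 33


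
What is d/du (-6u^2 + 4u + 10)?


Apply the power rule term by term:
  d/du(-6u^2) = -12u
  d/du(4u) = 4
  d/du(10) = 0
p'(u) = -12u + 4


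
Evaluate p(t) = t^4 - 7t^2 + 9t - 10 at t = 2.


Using direct substitution:
  1 * (2)^4 = 16
  0 * (2)^3 = 0
  -7 * (2)^2 = -28
  9 * (2)^1 = 18
  constant: -10
Sum = 16 + 0 - 28 + 18 - 10 = -4


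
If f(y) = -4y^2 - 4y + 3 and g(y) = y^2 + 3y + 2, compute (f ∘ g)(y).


Substitute g(y) into f:
f(g(y)) = -4*(y^2 + 3y + 2)^2 + (-4)*(y^2 + 3y + 2) + 3
(y^2 + 3y + 2)^2 = y^4 + 6y^3 + 13y^2 + 12y + 4
Expand and combine: -4y^4 - 24y^3 - 56y^2 - 60y - 21


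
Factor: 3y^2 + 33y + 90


Roots satisfy r1 + r2 = -b/a = -11 and r1*r2 = c/a = 30.
So r1 = -6, r2 = -5.
3y^2 + 33y + 90 = 3(y - r1)(y - r2) = 3(y + 6)(y + 5)


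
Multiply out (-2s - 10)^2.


Expand (-2s - 10)^2 by repeated multiplication:
= 4s^2 + 40s + 100


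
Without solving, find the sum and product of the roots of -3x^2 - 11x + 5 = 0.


For ax^2+bx+c=0: sum = -b/a, product = c/a.
a=-3, b=-11, c=5
Sum = -(-11)/-3 = -11/3
Product = (5)/-3 = -5/3


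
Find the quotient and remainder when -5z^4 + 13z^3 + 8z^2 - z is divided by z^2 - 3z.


(-5z^4 + 13z^3 + 8z^2 - z) / (z^2 - 3z)
Step 1: -5z^2 * (z^2 - 3z) = -5z^4 + 15z^3; subtract.
Step 2: -2z * (z^2 - 3z) = -2z^3 + 6z^2; subtract.
Step 3: 2 * (z^2 - 3z) = 2z^2 - 6z; subtract.
Quotient: -5z^2 - 2z + 2, Remainder: 5z


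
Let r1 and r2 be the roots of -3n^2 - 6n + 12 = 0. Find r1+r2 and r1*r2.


For an^2+bn+c=0: sum = -b/a, product = c/a.
a=-3, b=-6, c=12
Sum = -(-6)/-3 = -2
Product = (12)/-3 = -4


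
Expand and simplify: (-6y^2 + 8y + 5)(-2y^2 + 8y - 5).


Distribute each term of the first polynomial:
  (-6y^2)(-2y^2 + 8y - 5) = 12y^4 - 48y^3 + 30y^2
  (8y)(-2y^2 + 8y - 5) = -16y^3 + 64y^2 - 40y
  (5)(-2y^2 + 8y - 5) = -10y^2 + 40y - 25
Sum: 12y^4 - 64y^3 + 84y^2 - 25


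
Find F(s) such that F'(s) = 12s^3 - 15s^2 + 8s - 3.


Reverse power rule on each term:
  ∫ 12s^3 ds = 3s^4
  ∫ -15s^2 ds = -5s^3
  ∫ 8s ds = 4s^2
  ∫ -3 ds = -3s
F(s) = 3s^4 - 5s^3 + 4s^2 - 3s + C


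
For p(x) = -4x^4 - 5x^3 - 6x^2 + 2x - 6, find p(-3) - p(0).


p(-3) = -255
p(0) = -6
p(-3) - p(0) = -255 + 6 = -249


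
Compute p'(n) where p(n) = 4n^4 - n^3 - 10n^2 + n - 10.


Apply the power rule term by term:
  d/dn(4n^4) = 16n^3
  d/dn(-n^3) = -3n^2
  d/dn(-10n^2) = -20n
  d/dn(n) = 1
  d/dn(-10) = 0
p'(n) = 16n^3 - 3n^2 - 20n + 1


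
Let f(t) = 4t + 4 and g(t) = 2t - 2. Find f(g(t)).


Substitute g(t) into f:
f(g(t)) = 4*(2t - 2) + 4
Expand and combine: 8t - 4


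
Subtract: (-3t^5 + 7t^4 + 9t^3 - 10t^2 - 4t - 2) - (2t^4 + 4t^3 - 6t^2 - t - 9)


Distribute the minus sign:
  (-3t^5 + 7t^4 + 9t^3 - 10t^2 - 4t - 2)
- (2t^4 + 4t^3 - 6t^2 - t - 9)
Negate second polynomial: -2t^4 - 4t^3 + 6t^2 + t + 9
Add: -3t^5 + 5t^4 + 5t^3 - 4t^2 - 3t + 7


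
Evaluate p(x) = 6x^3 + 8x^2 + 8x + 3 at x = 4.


Using direct substitution:
  6 * (4)^3 = 384
  8 * (4)^2 = 128
  8 * (4)^1 = 32
  constant: 3
Sum = 384 + 128 + 32 + 3 = 547


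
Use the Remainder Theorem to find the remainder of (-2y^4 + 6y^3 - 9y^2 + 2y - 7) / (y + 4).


By the Remainder Theorem, the remainder equals p(-4):
  -2*(-4)^4 = -512
  6*(-4)^3 = -384
  -9*(-4)^2 = -144
  2*(-4)^1 = -8
  constant: -7
Sum: -512 - 384 - 144 - 8 - 7 = -1055


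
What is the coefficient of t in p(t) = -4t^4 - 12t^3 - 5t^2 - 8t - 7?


Read off the coefficient of t: -8


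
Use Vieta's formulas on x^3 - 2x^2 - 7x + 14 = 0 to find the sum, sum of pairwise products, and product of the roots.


Monic cubic x^3+bx^2+cx+d=0: sum=-b, pairwise sum=c, product=-d.
b=-2, c=-7, d=14
r1+r2+r3 = 2
r1r2+r1r3+r2r3 = -7
r1r2r3 = -14


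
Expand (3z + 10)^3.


Expand (3z + 10)^3 by repeated multiplication:
  (3z + 10)^2 = 9z^2 + 60z + 100
= 27z^3 + 270z^2 + 900z + 1000


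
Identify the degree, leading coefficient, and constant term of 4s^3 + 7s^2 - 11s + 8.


Highest power of s is 3, with coefficient 4. Constant term is 8.
Degree = 3, leading coefficient = 4, constant term = 8


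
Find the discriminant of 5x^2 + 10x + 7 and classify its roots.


D = b^2 - 4ac = (10)^2 - 4(5)(7) = 100 - 140 = -40
Since D < 0: two complex conjugate roots (no real roots)


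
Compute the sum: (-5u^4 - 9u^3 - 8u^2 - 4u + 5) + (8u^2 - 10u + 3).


Align terms by degree and add:
  -5u^4 - 9u^3 - 8u^2 - 4u + 5
+ 8u^2 - 10u + 3
= -5u^4 - 9u^3 - 14u + 8


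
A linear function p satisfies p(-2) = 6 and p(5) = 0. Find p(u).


p(u) = mu + b. Using p(-2)=6, p(5)=0:
m = (6)/(-2 - 5) = 6/-7 = -6/7
b = 6 - m*(-2) = 6 - 12/7 = 30/7
p(u) = -(6/7)u + (30/7)


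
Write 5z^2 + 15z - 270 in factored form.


Roots satisfy r1 + r2 = -b/a = -3 and r1*r2 = c/a = -54.
So r1 = -9, r2 = 6.
5z^2 + 15z - 270 = 5(z - r1)(z - r2) = 5(z + 9)(z - 6)


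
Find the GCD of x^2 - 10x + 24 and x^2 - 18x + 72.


Factor each:
  x^2 - 10x + 24 = (x - 6)(x - 4)
  x^2 - 18x + 72 = (x - 6)(x - 12)
Common monic factor: x - 6


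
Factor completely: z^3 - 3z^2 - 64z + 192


Try integer roots (divisors of 192). z=-8: p(-8)=0.
Divide out (z + 8): quotient is z^2 - 11z + 24.
Factor the quadratic: (z - 8)(z - 3)
Result: (z + 8)(z - 8)(z - 3)


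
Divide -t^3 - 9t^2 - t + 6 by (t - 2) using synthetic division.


Synthetic division with c = 2. Coefficients: -1, -9, -1, 6
Bring down -1.
  -1 * 2 = -2; -2 - 9 = -11
  -11 * 2 = -22; -22 - 1 = -23
  -23 * 2 = -46; -46 + 6 = -40
Quotient: -t^2 - 11t - 23, Remainder: -40


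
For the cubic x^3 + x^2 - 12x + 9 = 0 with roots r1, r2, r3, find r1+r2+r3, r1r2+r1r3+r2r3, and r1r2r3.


Monic cubic x^3+bx^2+cx+d=0: sum=-b, pairwise sum=c, product=-d.
b=1, c=-12, d=9
r1+r2+r3 = -1
r1r2+r1r3+r2r3 = -12
r1r2r3 = -9


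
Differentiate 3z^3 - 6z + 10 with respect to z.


Apply the power rule term by term:
  d/dz(3z^3) = 9z^2
  d/dz(-6z) = -6
  d/dz(10) = 0
p'(z) = 9z^2 - 6


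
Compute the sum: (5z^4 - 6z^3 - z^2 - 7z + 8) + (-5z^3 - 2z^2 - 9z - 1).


Align terms by degree and add:
  5z^4 - 6z^3 - z^2 - 7z + 8
  -5z^3 - 2z^2 - 9z - 1
= 5z^4 - 11z^3 - 3z^2 - 16z + 7


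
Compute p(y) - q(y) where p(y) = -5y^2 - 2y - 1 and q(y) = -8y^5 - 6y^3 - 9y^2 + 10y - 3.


Distribute the minus sign:
  (-5y^2 - 2y - 1)
- (-8y^5 - 6y^3 - 9y^2 + 10y - 3)
Negate second polynomial: 8y^5 + 6y^3 + 9y^2 - 10y + 3
Add: 8y^5 + 6y^3 + 4y^2 - 12y + 2


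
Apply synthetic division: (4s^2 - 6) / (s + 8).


Synthetic division with c = -8. Coefficients: 4, 0, -6
Bring down 4.
  4 * -8 = -32; -32 + 0 = -32
  -32 * -8 = 256; 256 - 6 = 250
Quotient: 4s - 32, Remainder: 250


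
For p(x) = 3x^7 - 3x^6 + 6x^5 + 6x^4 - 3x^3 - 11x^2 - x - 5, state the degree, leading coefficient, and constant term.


Highest power of x is 7, with coefficient 3. Constant term is -5.
Degree = 7, leading coefficient = 3, constant term = -5


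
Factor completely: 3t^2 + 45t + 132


Roots satisfy r1 + r2 = -b/a = -15 and r1*r2 = c/a = 44.
So r1 = -11, r2 = -4.
3t^2 + 45t + 132 = 3(t - r1)(t - r2) = 3(t + 11)(t + 4)


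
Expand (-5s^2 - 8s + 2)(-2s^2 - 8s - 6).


Distribute each term of the first polynomial:
  (-5s^2)(-2s^2 - 8s - 6) = 10s^4 + 40s^3 + 30s^2
  (-8s)(-2s^2 - 8s - 6) = 16s^3 + 64s^2 + 48s
  (2)(-2s^2 - 8s - 6) = -4s^2 - 16s - 12
Sum: 10s^4 + 56s^3 + 90s^2 + 32s - 12


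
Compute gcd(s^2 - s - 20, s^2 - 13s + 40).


Factor each:
  s^2 - s - 20 = (s - 5)(s + 4)
  s^2 - 13s + 40 = (s - 5)(s - 8)
Common monic factor: s - 5


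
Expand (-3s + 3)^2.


Expand (-3s + 3)^2 by repeated multiplication:
= 9s^2 - 18s + 9


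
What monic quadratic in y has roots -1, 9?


p(y) = (y + 1)(y - 9)
Expand: y^2 - 8y - 9


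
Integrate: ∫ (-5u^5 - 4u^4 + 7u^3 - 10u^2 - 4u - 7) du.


Reverse power rule on each term:
  ∫ -5u^5 du = -(5/6)u^6
  ∫ -4u^4 du = -(4/5)u^5
  ∫ 7u^3 du = (7/4)u^4
  ∫ -10u^2 du = -(10/3)u^3
  ∫ -4u du = -2u^2
  ∫ -7 du = -7u
F(u) = -(5/6)u^6 - (4/5)u^5 + (7/4)u^4 - (10/3)u^3 - 2u^2 - 7u + C


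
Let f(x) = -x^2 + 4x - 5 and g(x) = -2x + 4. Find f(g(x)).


Substitute g(x) into f:
f(g(x)) = -1*(-2x + 4)^2 + 4*(-2x + 4) + (-5)
(-2x + 4)^2 = 4x^2 - 16x + 16
Expand and combine: -4x^2 + 8x - 5


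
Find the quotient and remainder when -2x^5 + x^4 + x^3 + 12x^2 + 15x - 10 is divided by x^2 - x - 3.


(-2x^5 + x^4 + x^3 + 12x^2 + 15x - 10) / (x^2 - x - 3)
Step 1: -2x^3 * (x^2 - x - 3) = -2x^5 + 2x^4 + 6x^3; subtract.
Step 2: -x^2 * (x^2 - x - 3) = -x^4 + x^3 + 3x^2; subtract.
Step 3: -6x * (x^2 - x - 3) = -6x^3 + 6x^2 + 18x; subtract.
Step 4: 3 * (x^2 - x - 3) = 3x^2 - 3x - 9; subtract.
Quotient: -2x^3 - x^2 - 6x + 3, Remainder: -1


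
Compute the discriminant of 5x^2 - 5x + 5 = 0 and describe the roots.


D = b^2 - 4ac = (-5)^2 - 4(5)(5) = 25 - 100 = -75
Since D < 0: two complex conjugate roots (no real roots)


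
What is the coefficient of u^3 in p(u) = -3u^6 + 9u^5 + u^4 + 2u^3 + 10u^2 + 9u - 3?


Read off the coefficient of u^3: 2


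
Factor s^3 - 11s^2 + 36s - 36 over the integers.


Try integer roots (divisors of -36). s=3: p(3)=0.
Divide out (s - 3): quotient is s^2 - 8s + 12.
Factor the quadratic: (s - 2)(s - 6)
Result: (s - 3)(s - 2)(s - 6)


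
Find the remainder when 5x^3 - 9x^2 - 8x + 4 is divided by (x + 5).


By the Remainder Theorem, the remainder equals p(-5):
  5*(-5)^3 = -625
  -9*(-5)^2 = -225
  -8*(-5)^1 = 40
  constant: 4
Sum: -625 - 225 + 40 + 4 = -806


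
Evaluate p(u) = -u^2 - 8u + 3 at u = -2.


Using direct substitution:
  -1 * (-2)^2 = -4
  -8 * (-2)^1 = 16
  constant: 3
Sum = -4 + 16 + 3 = 15


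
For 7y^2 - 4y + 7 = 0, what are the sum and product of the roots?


For ay^2+by+c=0: sum = -b/a, product = c/a.
a=7, b=-4, c=7
Sum = -(-4)/7 = 4/7
Product = (7)/7 = 1


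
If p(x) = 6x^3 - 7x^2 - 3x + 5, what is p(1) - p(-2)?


p(1) = 1
p(-2) = -65
p(1) - p(-2) = 1 + 65 = 66


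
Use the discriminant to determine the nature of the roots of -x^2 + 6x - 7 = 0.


D = b^2 - 4ac = (6)^2 - 4(-1)(-7) = 36 - 28 = 8
Since D > 0: two distinct irrational roots


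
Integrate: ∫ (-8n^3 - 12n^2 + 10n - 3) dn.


Reverse power rule on each term:
  ∫ -8n^3 dn = -2n^4
  ∫ -12n^2 dn = -4n^3
  ∫ 10n dn = 5n^2
  ∫ -3 dn = -3n
F(n) = -2n^4 - 4n^3 + 5n^2 - 3n + C


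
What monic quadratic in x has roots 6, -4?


p(x) = (x - 6)(x + 4)
Expand: x^2 - 2x - 24


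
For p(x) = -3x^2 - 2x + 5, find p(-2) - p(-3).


p(-2) = -3
p(-3) = -16
p(-2) - p(-3) = -3 + 16 = 13


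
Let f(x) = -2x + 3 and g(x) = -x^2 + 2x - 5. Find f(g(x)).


Substitute g(x) into f:
f(g(x)) = -2*(-x^2 + 2x - 5) + 3
Expand and combine: 2x^2 - 4x + 13


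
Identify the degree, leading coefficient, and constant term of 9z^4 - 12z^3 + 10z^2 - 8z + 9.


Highest power of z is 4, with coefficient 9. Constant term is 9.
Degree = 4, leading coefficient = 9, constant term = 9


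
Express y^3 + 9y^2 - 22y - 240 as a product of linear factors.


Try integer roots (divisors of -240). y=-8: p(-8)=0.
Divide out (y + 8): quotient is y^2 + y - 30.
Factor the quadratic: (y + 6)(y - 5)
Result: (y + 8)(y + 6)(y - 5)


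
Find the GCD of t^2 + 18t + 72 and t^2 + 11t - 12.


Factor each:
  t^2 + 18t + 72 = (t + 12)(t + 6)
  t^2 + 11t - 12 = (t + 12)(t - 1)
Common monic factor: t + 12


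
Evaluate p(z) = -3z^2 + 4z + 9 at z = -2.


Using direct substitution:
  -3 * (-2)^2 = -12
  4 * (-2)^1 = -8
  constant: 9
Sum = -12 - 8 + 9 = -11


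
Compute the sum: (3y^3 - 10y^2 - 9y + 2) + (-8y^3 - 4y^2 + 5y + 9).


Align terms by degree and add:
  3y^3 - 10y^2 - 9y + 2
  -8y^3 - 4y^2 + 5y + 9
= -5y^3 - 14y^2 - 4y + 11


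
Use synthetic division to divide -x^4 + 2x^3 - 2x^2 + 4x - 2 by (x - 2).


Synthetic division with c = 2. Coefficients: -1, 2, -2, 4, -2
Bring down -1.
  -1 * 2 = -2; -2 + 2 = 0
  0 * 2 = 0; 0 - 2 = -2
  -2 * 2 = -4; -4 + 4 = 0
  0 * 2 = 0; 0 - 2 = -2
Quotient: -x^3 - 2x, Remainder: -2


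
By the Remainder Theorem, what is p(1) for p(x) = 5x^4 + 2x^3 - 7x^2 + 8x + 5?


By the Remainder Theorem, the remainder equals p(1):
  5*(1)^4 = 5
  2*(1)^3 = 2
  -7*(1)^2 = -7
  8*(1)^1 = 8
  constant: 5
Sum: 5 + 2 - 7 + 8 + 5 = 13


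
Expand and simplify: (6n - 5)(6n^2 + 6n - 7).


Distribute each term of the first polynomial:
  (6n)(6n^2 + 6n - 7) = 36n^3 + 36n^2 - 42n
  (-5)(6n^2 + 6n - 7) = -30n^2 - 30n + 35
Sum: 36n^3 + 6n^2 - 72n + 35


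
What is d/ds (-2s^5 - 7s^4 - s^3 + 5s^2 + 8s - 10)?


Apply the power rule term by term:
  d/ds(-2s^5) = -10s^4
  d/ds(-7s^4) = -28s^3
  d/ds(-s^3) = -3s^2
  d/ds(5s^2) = 10s
  d/ds(8s) = 8
  d/ds(-10) = 0
p'(s) = -10s^4 - 28s^3 - 3s^2 + 10s + 8


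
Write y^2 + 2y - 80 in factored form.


Roots satisfy r1 + r2 = -b/a = -2 and r1*r2 = c/a = -80.
So r1 = 8, r2 = -10.
y^2 + 2y - 80 = (y - r1)(y - r2) = (y - 8)(y + 10)


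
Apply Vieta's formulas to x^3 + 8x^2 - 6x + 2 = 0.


Monic cubic x^3+bx^2+cx+d=0: sum=-b, pairwise sum=c, product=-d.
b=8, c=-6, d=2
r1+r2+r3 = -8
r1r2+r1r3+r2r3 = -6
r1r2r3 = -2


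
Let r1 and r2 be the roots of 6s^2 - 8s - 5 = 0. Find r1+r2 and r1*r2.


For as^2+bs+c=0: sum = -b/a, product = c/a.
a=6, b=-8, c=-5
Sum = -(-8)/6 = 4/3
Product = (-5)/6 = -5/6


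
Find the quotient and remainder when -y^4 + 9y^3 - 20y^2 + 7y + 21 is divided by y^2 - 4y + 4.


(-y^4 + 9y^3 - 20y^2 + 7y + 21) / (y^2 - 4y + 4)
Step 1: -y^2 * (y^2 - 4y + 4) = -y^4 + 4y^3 - 4y^2; subtract.
Step 2: 5y * (y^2 - 4y + 4) = 5y^3 - 20y^2 + 20y; subtract.
Step 3: 4 * (y^2 - 4y + 4) = 4y^2 - 16y + 16; subtract.
Quotient: -y^2 + 5y + 4, Remainder: 3y + 5


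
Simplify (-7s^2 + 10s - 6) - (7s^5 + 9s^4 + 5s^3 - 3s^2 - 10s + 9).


Distribute the minus sign:
  (-7s^2 + 10s - 6)
- (7s^5 + 9s^4 + 5s^3 - 3s^2 - 10s + 9)
Negate second polynomial: -7s^5 - 9s^4 - 5s^3 + 3s^2 + 10s - 9
Add: -7s^5 - 9s^4 - 5s^3 - 4s^2 + 20s - 15


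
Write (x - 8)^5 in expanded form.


Expand (x - 8)^5 by repeated multiplication:
  (x - 8)^2 = x^2 - 16x + 64
  (x - 8)^3 = x^3 - 24x^2 + 192x - 512
  (x - 8)^4 = x^4 - 32x^3 + 384x^2 - 2048x + 4096
= x^5 - 40x^4 + 640x^3 - 5120x^2 + 20480x - 32768


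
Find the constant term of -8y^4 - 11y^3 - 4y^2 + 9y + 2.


Read off the constant term: 2


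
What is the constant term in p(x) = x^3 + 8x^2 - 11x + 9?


Read off the constant term: 9


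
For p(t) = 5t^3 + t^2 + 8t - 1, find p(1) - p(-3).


p(1) = 13
p(-3) = -151
p(1) - p(-3) = 13 + 151 = 164


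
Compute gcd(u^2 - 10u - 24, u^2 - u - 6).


Factor each:
  u^2 - 10u - 24 = (u + 2)(u - 12)
  u^2 - u - 6 = (u + 2)(u - 3)
Common monic factor: u + 2


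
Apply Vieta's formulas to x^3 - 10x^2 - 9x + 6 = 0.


Monic cubic x^3+bx^2+cx+d=0: sum=-b, pairwise sum=c, product=-d.
b=-10, c=-9, d=6
r1+r2+r3 = 10
r1r2+r1r3+r2r3 = -9
r1r2r3 = -6


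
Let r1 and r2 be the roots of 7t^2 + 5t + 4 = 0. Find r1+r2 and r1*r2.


For at^2+bt+c=0: sum = -b/a, product = c/a.
a=7, b=5, c=4
Sum = -(5)/7 = -5/7
Product = (4)/7 = 4/7


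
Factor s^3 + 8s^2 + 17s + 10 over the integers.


Try integer roots (divisors of 10). s=-2: p(-2)=0.
Divide out (s + 2): quotient is s^2 + 6s + 5.
Factor the quadratic: (s + 5)(s + 1)
Result: (s + 2)(s + 5)(s + 1)


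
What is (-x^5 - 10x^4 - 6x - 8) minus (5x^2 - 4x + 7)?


Distribute the minus sign:
  (-x^5 - 10x^4 - 6x - 8)
- (5x^2 - 4x + 7)
Negate second polynomial: -5x^2 + 4x - 7
Add: -x^5 - 10x^4 - 5x^2 - 2x - 15


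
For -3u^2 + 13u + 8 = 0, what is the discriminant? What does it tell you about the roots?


D = b^2 - 4ac = (13)^2 - 4(-3)(8) = 169 + 96 = 265
Since D > 0: two distinct irrational roots


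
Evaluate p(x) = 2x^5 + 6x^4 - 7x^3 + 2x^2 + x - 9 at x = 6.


Using direct substitution:
  2 * (6)^5 = 15552
  6 * (6)^4 = 7776
  -7 * (6)^3 = -1512
  2 * (6)^2 = 72
  1 * (6)^1 = 6
  constant: -9
Sum = 15552 + 7776 - 1512 + 72 + 6 - 9 = 21885


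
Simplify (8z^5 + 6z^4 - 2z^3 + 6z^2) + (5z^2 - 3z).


Align terms by degree and add:
  8z^5 + 6z^4 - 2z^3 + 6z^2
+ 5z^2 - 3z
= 8z^5 + 6z^4 - 2z^3 + 11z^2 - 3z


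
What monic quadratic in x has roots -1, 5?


p(x) = (x + 1)(x - 5)
Expand: x^2 - 4x - 5


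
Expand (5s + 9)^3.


Expand (5s + 9)^3 by repeated multiplication:
  (5s + 9)^2 = 25s^2 + 90s + 81
= 125s^3 + 675s^2 + 1215s + 729


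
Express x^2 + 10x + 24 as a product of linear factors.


Roots satisfy r1 + r2 = -b/a = -10 and r1*r2 = c/a = 24.
So r1 = -4, r2 = -6.
x^2 + 10x + 24 = (x - r1)(x - r2) = (x + 4)(x + 6)


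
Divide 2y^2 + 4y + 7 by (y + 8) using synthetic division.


Synthetic division with c = -8. Coefficients: 2, 4, 7
Bring down 2.
  2 * -8 = -16; -16 + 4 = -12
  -12 * -8 = 96; 96 + 7 = 103
Quotient: 2y - 12, Remainder: 103


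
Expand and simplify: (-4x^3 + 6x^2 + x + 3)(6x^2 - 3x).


Distribute each term of the first polynomial:
  (-4x^3)(6x^2 - 3x) = -24x^5 + 12x^4
  (6x^2)(6x^2 - 3x) = 36x^4 - 18x^3
  (x)(6x^2 - 3x) = 6x^3 - 3x^2
  (3)(6x^2 - 3x) = 18x^2 - 9x
Sum: -24x^5 + 48x^4 - 12x^3 + 15x^2 - 9x


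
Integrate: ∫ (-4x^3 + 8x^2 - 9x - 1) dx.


Reverse power rule on each term:
  ∫ -4x^3 dx = -x^4
  ∫ 8x^2 dx = (8/3)x^3
  ∫ -9x dx = -(9/2)x^2
  ∫ -1 dx = -x
F(x) = -x^4 + (8/3)x^3 - (9/2)x^2 - x + C


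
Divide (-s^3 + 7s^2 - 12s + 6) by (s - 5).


(-s^3 + 7s^2 - 12s + 6) / (s - 5)
Step 1: -s^2 * (s - 5) = -s^3 + 5s^2; subtract.
Step 2: 2s * (s - 5) = 2s^2 - 10s; subtract.
Step 3: -2 * (s - 5) = -2s + 10; subtract.
Quotient: -s^2 + 2s - 2, Remainder: -4


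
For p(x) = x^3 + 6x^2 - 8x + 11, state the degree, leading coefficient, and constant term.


Highest power of x is 3, with coefficient 1. Constant term is 11.
Degree = 3, leading coefficient = 1, constant term = 11


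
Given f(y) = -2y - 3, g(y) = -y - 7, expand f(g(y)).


Substitute g(y) into f:
f(g(y)) = -2*(-y - 7) + (-3)
Expand and combine: 2y + 11


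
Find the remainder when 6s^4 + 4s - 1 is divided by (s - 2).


By the Remainder Theorem, the remainder equals p(2):
  6*(2)^4 = 96
  0*(2)^3 = 0
  0*(2)^2 = 0
  4*(2)^1 = 8
  constant: -1
Sum: 96 + 0 + 0 + 8 - 1 = 103


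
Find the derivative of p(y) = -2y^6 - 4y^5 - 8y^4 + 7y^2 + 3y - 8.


Apply the power rule term by term:
  d/dy(-2y^6) = -12y^5
  d/dy(-4y^5) = -20y^4
  d/dy(-8y^4) = -32y^3
  d/dy(7y^2) = 14y
  d/dy(3y) = 3
  d/dy(-8) = 0
p'(y) = -12y^5 - 20y^4 - 32y^3 + 14y + 3


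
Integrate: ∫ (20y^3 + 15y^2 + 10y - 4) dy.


Reverse power rule on each term:
  ∫ 20y^3 dy = 5y^4
  ∫ 15y^2 dy = 5y^3
  ∫ 10y dy = 5y^2
  ∫ -4 dy = -4y
F(y) = 5y^4 + 5y^3 + 5y^2 - 4y + C


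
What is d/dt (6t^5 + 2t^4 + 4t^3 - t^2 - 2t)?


Apply the power rule term by term:
  d/dt(6t^5) = 30t^4
  d/dt(2t^4) = 8t^3
  d/dt(4t^3) = 12t^2
  d/dt(-t^2) = -2t
  d/dt(-2t) = -2
p'(t) = 30t^4 + 8t^3 + 12t^2 - 2t - 2


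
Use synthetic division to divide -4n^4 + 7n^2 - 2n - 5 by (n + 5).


Synthetic division with c = -5. Coefficients: -4, 0, 7, -2, -5
Bring down -4.
  -4 * -5 = 20; 20 + 0 = 20
  20 * -5 = -100; -100 + 7 = -93
  -93 * -5 = 465; 465 - 2 = 463
  463 * -5 = -2315; -2315 - 5 = -2320
Quotient: -4n^3 + 20n^2 - 93n + 463, Remainder: -2320


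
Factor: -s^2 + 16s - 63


Roots satisfy r1 + r2 = -b/a = 16 and r1*r2 = c/a = 63.
So r1 = 9, r2 = 7.
-s^2 + 16s - 63 = -(s - r1)(s - r2) = -(s - 9)(s - 7)


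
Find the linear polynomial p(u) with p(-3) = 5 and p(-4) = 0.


p(u) = mu + b. Using p(-3)=5, p(-4)=0:
m = (5)/(-3 + 4) = 5/1 = 5
b = 5 - m*(-3) = 5 + 15 = 20
p(u) = 5u + 20


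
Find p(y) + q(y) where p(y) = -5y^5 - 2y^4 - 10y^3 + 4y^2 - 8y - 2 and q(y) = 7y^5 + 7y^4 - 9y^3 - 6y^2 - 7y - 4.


Align terms by degree and add:
  -5y^5 - 2y^4 - 10y^3 + 4y^2 - 8y - 2
+ 7y^5 + 7y^4 - 9y^3 - 6y^2 - 7y - 4
= 2y^5 + 5y^4 - 19y^3 - 2y^2 - 15y - 6


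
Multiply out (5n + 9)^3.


Expand (5n + 9)^3 by repeated multiplication:
  (5n + 9)^2 = 25n^2 + 90n + 81
= 125n^3 + 675n^2 + 1215n + 729


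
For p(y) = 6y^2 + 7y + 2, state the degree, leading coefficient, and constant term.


Highest power of y is 2, with coefficient 6. Constant term is 2.
Degree = 2, leading coefficient = 6, constant term = 2


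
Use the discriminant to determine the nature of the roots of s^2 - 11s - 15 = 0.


D = b^2 - 4ac = (-11)^2 - 4(1)(-15) = 121 + 60 = 181
Since D > 0: two distinct irrational roots
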